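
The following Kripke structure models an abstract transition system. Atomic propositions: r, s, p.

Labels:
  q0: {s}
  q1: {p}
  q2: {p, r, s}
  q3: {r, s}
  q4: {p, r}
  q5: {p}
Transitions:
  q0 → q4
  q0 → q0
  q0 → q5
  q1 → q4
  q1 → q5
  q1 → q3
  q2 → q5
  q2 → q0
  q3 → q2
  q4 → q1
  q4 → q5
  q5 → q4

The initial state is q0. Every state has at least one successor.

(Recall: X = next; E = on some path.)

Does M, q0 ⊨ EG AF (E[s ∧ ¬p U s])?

States satisfying AF (E[s ∧ ¬p U s]): {q0, q2, q3}.
States satisfying EG AF (E[s ∧ ¬p U s]): {q0, q2, q3}.
q0 ∈ Sat(EG AF (E[s ∧ ¬p U s])).

Yes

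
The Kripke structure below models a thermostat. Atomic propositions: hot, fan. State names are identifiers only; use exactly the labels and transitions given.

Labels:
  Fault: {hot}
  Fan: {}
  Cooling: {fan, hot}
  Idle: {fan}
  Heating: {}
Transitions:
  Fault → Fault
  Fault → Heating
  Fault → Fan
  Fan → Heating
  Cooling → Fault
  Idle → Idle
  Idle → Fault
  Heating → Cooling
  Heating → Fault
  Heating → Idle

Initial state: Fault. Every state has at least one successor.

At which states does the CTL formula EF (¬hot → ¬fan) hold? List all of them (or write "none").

{Fault, Fan, Cooling, Idle, Heating}

States satisfying ¬hot → ¬fan: {Fault, Fan, Cooling, Heating}.
States satisfying EF (¬hot → ¬fan): {Fault, Fan, Cooling, Idle, Heating}.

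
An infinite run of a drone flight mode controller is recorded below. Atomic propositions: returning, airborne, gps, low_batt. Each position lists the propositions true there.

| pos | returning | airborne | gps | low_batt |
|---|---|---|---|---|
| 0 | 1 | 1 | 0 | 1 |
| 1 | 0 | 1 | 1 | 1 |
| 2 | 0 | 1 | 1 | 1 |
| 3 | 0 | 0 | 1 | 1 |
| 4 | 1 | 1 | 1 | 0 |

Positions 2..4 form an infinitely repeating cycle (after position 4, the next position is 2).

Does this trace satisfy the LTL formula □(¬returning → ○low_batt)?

¬returning → ○low_batt must hold at every position from 0 onward. It fails at position 3, so □(¬returning → ○low_batt) is false.
Positions where ¬returning holds: 1, 2, 3.
Check ○low_batt at each: 1→ok, 2→ok, 3→fails.

No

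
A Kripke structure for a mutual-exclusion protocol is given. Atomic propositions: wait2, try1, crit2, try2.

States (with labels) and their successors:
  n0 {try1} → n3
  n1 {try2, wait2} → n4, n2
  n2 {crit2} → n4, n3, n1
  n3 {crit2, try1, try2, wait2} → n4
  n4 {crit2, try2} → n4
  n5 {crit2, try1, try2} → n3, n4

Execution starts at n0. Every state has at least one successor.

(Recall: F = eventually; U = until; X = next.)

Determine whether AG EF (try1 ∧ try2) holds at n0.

States satisfying EF (try1 ∧ try2): {n0, n1, n2, n3, n5}.
States satisfying AG EF (try1 ∧ try2): ∅.
n4 is reachable from n0 and violates EF (try1 ∧ try2), so AG fails at n0.
n0 ∉ Sat(AG EF (try1 ∧ try2)).

Does not hold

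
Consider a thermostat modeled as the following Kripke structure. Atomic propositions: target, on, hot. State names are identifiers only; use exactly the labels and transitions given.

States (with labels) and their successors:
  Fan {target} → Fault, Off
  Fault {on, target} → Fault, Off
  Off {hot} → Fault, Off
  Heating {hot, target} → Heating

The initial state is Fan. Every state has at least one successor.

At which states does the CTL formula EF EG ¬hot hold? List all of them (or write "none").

{Fan, Fault, Off}

States satisfying EG ¬hot: {Fan, Fault}.
States satisfying EF EG ¬hot: {Fan, Fault, Off}.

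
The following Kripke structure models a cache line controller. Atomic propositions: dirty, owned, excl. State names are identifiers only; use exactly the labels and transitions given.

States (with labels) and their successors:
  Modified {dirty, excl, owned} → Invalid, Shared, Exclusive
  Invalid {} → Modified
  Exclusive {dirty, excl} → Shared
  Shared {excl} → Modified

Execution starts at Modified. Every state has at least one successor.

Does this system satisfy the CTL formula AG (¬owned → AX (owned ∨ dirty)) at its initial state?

Does not hold

States satisfying ¬owned → AX (owned ∨ dirty): {Modified, Invalid, Shared}.
States satisfying AG (¬owned → AX (owned ∨ dirty)): ∅.
Exclusive is reachable from Modified and violates ¬owned → AX (owned ∨ dirty), so AG fails at Modified.
Modified ∉ Sat(AG (¬owned → AX (owned ∨ dirty))).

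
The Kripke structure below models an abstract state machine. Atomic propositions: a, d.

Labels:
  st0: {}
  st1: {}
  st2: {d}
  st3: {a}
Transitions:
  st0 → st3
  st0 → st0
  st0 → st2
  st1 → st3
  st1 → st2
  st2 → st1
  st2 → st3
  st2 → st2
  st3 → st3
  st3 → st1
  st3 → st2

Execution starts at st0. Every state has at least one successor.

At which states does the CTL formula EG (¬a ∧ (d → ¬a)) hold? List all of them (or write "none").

{st0, st1, st2}

States satisfying ¬a ∧ (d → ¬a): {st0, st1, st2}.
States satisfying EG (¬a ∧ (d → ¬a)): {st0, st1, st2}.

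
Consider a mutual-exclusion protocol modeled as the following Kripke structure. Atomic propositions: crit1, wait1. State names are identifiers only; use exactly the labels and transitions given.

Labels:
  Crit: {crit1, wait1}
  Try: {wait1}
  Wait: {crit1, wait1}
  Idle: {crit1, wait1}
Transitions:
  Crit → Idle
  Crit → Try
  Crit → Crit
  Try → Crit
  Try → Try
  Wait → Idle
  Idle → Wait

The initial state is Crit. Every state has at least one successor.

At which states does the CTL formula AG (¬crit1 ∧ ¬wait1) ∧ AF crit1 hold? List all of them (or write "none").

none

States satisfying ¬crit1 ∧ ¬wait1: ∅.
States satisfying AG (¬crit1 ∧ ¬wait1): ∅.
States satisfying crit1: {Crit, Wait, Idle}.
States satisfying AF crit1: {Crit, Wait, Idle}.
States satisfying AG (¬crit1 ∧ ¬wait1) ∧ AF crit1: ∅.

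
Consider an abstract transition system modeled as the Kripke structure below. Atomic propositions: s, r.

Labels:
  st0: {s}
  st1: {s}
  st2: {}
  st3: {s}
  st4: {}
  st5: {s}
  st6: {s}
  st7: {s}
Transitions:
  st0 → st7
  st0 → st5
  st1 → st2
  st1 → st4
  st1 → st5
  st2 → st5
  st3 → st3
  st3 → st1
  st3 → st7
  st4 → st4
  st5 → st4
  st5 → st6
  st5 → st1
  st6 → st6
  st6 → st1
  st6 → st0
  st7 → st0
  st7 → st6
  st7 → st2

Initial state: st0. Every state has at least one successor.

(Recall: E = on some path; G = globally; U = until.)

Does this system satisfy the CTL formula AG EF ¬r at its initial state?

States satisfying EF ¬r: {st0, st1, st2, st3, st4, st5, st6, st7}.
States satisfying AG EF ¬r: {st0, st1, st2, st3, st4, st5, st6, st7}.
Every state reachable from st0 satisfies EF ¬r.
st0 ∈ Sat(AG EF ¬r).

Holds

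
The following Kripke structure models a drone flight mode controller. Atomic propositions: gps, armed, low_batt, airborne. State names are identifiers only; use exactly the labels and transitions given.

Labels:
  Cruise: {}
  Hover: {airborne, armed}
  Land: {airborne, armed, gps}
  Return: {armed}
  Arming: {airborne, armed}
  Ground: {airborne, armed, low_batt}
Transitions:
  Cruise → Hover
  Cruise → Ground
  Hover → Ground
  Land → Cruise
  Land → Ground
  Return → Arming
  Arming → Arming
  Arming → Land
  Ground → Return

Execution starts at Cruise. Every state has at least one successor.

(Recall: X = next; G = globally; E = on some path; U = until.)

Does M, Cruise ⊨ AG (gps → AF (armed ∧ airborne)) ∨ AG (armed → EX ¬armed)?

States satisfying gps → AF (armed ∧ airborne): {Cruise, Hover, Land, Return, Arming, Ground}.
States satisfying AG (gps → AF (armed ∧ airborne)): {Cruise, Hover, Land, Return, Arming, Ground}.
States satisfying armed → EX ¬armed: {Cruise, Land}.
States satisfying AG (armed → EX ¬armed): ∅.
States satisfying AG (gps → AF (armed ∧ airborne)) ∨ AG (armed → EX ¬armed): {Cruise, Hover, Land, Return, Arming, Ground}.
Cruise ∈ Sat(AG (gps → AF (armed ∧ airborne)) ∨ AG (armed → EX ¬armed)).

Holds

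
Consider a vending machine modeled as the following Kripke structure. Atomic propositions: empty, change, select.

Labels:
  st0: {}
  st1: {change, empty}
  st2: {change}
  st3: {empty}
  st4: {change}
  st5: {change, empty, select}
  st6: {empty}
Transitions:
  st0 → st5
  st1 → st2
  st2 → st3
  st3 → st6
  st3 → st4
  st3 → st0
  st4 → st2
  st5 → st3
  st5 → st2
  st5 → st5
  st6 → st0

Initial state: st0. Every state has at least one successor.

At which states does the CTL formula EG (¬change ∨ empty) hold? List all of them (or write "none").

States satisfying ¬change ∨ empty: {st0, st1, st3, st5, st6}.
States satisfying EG (¬change ∨ empty): {st0, st3, st5, st6}.

{st0, st3, st5, st6}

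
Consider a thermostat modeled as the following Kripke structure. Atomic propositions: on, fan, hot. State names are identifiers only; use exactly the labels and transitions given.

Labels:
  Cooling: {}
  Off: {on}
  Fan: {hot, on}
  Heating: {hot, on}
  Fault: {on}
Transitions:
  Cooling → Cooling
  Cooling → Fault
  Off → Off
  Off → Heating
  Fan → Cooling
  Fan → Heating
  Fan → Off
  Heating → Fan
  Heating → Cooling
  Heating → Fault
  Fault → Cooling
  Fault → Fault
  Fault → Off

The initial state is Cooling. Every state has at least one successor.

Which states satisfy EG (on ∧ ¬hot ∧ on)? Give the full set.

{Off, Fault}

States satisfying on ∧ ¬hot ∧ on: {Off, Fault}.
States satisfying EG (on ∧ ¬hot ∧ on): {Off, Fault}.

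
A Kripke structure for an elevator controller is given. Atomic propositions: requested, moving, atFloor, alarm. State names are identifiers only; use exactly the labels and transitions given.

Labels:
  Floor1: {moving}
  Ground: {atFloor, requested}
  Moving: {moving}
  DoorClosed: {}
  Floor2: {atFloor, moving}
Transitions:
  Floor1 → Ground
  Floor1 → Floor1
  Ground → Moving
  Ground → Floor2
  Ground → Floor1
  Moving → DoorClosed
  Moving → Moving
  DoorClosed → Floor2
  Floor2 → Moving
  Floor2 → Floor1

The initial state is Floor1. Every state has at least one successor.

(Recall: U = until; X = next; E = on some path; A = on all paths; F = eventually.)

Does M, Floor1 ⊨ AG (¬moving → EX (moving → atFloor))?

States satisfying ¬moving → EX (moving → atFloor): {Floor1, Ground, Moving, DoorClosed, Floor2}.
States satisfying AG (¬moving → EX (moving → atFloor)): {Floor1, Ground, Moving, DoorClosed, Floor2}.
Every state reachable from Floor1 satisfies ¬moving → EX (moving → atFloor).
Floor1 ∈ Sat(AG (¬moving → EX (moving → atFloor))).

Holds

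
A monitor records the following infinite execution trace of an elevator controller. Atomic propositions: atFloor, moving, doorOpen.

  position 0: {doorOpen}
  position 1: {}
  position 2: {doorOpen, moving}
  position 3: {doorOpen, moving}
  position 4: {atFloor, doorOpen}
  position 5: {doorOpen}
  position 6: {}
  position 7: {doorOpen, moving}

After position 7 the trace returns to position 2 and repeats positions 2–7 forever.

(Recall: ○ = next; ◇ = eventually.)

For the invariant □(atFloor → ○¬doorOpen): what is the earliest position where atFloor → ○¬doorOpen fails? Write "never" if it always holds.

Check atFloor → ○¬doorOpen at each position in order: 0 ✓, 1 ✓, 2 ✓, 3 ✓.
At position 4 the labels are {atFloor, doorOpen} and the next position 5 has {doorOpen}, so atFloor → ○¬doorOpen is false there. This is the first violation.

4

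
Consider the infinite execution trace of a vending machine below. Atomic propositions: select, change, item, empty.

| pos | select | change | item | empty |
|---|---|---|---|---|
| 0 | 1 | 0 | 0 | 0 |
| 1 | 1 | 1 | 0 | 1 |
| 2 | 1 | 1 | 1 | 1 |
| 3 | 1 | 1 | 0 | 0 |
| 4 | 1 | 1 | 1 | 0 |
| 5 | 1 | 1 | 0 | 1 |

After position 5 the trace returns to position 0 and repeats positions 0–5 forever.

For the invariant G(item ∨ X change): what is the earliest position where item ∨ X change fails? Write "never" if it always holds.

5

Check item ∨ X change at each position in order: 0 ✓, 1 ✓, 2 ✓, 3 ✓, 4 ✓.
At position 5 the labels are {change, empty, select} and the next position 0 has {select}, so item ∨ X change is false there. This is the first violation.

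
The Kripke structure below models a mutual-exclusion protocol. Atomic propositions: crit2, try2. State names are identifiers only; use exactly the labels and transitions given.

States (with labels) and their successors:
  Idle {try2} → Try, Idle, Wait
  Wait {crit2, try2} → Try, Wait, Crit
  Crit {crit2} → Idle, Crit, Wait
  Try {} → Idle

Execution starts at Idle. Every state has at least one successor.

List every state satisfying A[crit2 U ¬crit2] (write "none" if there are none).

States satisfying crit2: {Wait, Crit}.
States satisfying ¬crit2: {Idle, Try}.
States satisfying A[crit2 U ¬crit2]: {Idle, Try}.

{Idle, Try}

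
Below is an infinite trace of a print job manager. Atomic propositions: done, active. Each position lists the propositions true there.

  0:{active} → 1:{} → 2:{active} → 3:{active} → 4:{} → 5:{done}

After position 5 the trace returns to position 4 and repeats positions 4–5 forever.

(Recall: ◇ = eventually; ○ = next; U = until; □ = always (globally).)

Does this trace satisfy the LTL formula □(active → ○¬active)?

active → ○¬active must hold at every position from 0 onward. It fails at position 2, so □(active → ○¬active) is false.
Positions where active holds: 0, 2, 3.
Check ○¬active at each: 0→ok, 2→fails, 3→ok.

No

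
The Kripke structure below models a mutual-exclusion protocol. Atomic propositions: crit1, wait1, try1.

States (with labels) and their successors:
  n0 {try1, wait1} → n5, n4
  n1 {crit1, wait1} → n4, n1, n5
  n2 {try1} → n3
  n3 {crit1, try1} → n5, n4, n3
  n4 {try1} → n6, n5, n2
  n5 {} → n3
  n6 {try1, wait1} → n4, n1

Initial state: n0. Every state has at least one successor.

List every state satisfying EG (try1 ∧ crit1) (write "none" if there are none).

{n3}

States satisfying try1 ∧ crit1: {n3}.
States satisfying EG (try1 ∧ crit1): {n3}.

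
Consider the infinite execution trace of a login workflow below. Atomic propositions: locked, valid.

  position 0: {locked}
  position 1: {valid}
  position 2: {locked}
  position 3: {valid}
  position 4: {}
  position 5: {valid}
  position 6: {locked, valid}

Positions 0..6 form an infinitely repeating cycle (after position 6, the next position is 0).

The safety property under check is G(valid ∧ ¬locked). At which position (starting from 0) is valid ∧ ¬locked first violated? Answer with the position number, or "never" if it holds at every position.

At position 0 the labels are {locked}, so valid ∧ ¬locked is false there. This is the first violation.

0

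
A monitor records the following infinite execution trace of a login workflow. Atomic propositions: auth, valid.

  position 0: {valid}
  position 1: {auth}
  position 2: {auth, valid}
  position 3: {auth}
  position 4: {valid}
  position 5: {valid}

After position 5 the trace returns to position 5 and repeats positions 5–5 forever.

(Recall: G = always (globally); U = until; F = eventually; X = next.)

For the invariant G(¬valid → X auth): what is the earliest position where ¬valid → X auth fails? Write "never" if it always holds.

Check ¬valid → X auth at each position in order: 0 ✓, 1 ✓, 2 ✓.
At position 3 the labels are {auth} and the next position 4 has {valid}, so ¬valid → X auth is false there. This is the first violation.

3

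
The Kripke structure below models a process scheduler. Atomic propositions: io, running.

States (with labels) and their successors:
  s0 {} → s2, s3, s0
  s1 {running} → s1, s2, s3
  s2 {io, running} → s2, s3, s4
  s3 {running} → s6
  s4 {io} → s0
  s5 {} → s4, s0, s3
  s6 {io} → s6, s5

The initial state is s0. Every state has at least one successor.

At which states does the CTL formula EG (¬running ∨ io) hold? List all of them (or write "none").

{s0, s2, s4, s5, s6}

States satisfying ¬running ∨ io: {s0, s2, s4, s5, s6}.
States satisfying EG (¬running ∨ io): {s0, s2, s4, s5, s6}.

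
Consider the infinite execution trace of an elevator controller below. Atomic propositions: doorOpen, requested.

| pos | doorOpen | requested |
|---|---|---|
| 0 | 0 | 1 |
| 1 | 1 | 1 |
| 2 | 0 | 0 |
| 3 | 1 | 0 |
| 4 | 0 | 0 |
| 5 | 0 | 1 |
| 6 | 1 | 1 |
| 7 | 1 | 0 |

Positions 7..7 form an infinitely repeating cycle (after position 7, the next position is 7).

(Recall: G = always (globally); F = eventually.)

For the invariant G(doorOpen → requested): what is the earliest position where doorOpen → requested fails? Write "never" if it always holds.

Check doorOpen → requested at each position in order: 0 ✓, 1 ✓, 2 ✓.
At position 3 the labels are {doorOpen}, so doorOpen → requested is false there. This is the first violation.

3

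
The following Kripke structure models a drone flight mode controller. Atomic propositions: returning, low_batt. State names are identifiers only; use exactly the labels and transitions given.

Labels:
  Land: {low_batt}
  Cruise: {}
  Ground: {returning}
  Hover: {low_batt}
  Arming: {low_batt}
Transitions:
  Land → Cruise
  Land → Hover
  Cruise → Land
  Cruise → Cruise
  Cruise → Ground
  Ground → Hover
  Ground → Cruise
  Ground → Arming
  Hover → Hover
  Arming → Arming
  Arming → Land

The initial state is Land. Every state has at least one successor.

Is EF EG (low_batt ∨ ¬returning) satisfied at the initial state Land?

States satisfying EG (low_batt ∨ ¬returning): {Land, Cruise, Hover, Arming}.
States satisfying EF EG (low_batt ∨ ¬returning): {Land, Cruise, Ground, Hover, Arming}.
Some path from Land reaches a state where EG (low_batt ∨ ¬returning) holds.
Land ∈ Sat(EF EG (low_batt ∨ ¬returning)).

Holds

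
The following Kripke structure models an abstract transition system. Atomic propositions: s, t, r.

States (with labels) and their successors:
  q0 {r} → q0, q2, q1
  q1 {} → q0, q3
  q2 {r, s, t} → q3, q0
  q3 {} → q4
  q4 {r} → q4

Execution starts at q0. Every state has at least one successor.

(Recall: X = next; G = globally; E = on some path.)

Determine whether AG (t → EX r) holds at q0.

Satisfied

States satisfying t → EX r: {q0, q1, q2, q3, q4}.
States satisfying AG (t → EX r): {q0, q1, q2, q3, q4}.
Every state reachable from q0 satisfies t → EX r.
q0 ∈ Sat(AG (t → EX r)).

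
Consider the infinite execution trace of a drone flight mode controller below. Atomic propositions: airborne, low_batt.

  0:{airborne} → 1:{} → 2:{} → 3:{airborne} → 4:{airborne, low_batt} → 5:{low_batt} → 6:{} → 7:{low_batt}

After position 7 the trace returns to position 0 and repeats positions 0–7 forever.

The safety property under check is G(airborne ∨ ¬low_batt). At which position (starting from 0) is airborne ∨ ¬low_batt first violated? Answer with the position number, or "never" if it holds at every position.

Check airborne ∨ ¬low_batt at each position in order: 0 ✓, 1 ✓, 2 ✓, 3 ✓, 4 ✓.
At position 5 the labels are {low_batt}, so airborne ∨ ¬low_batt is false there. This is the first violation.

5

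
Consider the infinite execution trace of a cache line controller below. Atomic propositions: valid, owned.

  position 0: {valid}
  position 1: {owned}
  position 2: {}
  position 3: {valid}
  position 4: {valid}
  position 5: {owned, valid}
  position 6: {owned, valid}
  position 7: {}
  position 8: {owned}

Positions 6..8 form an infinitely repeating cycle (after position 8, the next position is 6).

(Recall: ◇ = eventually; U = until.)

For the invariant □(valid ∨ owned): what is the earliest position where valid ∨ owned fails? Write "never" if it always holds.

2

Check valid ∨ owned at each position in order: 0 ✓, 1 ✓.
At position 2 the labels are {}, so valid ∨ owned is false there. This is the first violation.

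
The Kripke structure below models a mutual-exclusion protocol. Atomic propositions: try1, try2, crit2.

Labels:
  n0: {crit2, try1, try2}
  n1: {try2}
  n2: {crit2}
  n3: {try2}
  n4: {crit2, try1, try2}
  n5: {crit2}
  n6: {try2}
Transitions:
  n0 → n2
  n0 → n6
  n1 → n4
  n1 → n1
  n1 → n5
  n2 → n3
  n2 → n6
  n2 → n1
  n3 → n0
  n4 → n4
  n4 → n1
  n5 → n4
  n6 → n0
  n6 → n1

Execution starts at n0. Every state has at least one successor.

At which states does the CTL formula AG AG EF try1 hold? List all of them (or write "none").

States satisfying AG EF try1: {n0, n1, n2, n3, n4, n5, n6}.
States satisfying AG AG EF try1: {n0, n1, n2, n3, n4, n5, n6}.

{n0, n1, n2, n3, n4, n5, n6}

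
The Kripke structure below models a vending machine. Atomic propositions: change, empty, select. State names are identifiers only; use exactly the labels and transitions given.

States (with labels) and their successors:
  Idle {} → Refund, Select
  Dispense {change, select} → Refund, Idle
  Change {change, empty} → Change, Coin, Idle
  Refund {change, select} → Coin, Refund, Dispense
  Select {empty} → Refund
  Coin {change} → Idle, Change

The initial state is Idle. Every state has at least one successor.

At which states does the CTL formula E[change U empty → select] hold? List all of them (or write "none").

States satisfying change: {Dispense, Change, Refund, Coin}.
States satisfying empty → select: {Idle, Dispense, Refund, Coin}.
States satisfying E[change U empty → select]: {Idle, Dispense, Change, Refund, Coin}.

{Idle, Dispense, Change, Refund, Coin}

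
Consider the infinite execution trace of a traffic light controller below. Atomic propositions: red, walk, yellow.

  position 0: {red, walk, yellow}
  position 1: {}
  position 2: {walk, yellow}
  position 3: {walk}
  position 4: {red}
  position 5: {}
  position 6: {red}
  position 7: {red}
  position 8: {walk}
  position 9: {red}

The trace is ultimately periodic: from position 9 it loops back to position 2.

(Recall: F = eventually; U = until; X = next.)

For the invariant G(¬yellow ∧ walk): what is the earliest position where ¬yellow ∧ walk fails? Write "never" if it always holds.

At position 0 the labels are {red, walk, yellow}, so ¬yellow ∧ walk is false there. This is the first violation.

0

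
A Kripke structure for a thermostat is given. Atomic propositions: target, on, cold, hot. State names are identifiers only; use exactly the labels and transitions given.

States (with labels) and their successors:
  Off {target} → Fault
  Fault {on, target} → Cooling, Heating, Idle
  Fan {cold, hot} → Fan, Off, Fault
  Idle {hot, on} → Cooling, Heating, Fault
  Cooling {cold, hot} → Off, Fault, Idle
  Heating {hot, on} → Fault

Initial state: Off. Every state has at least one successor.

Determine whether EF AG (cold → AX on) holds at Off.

States satisfying AG (cold → AX on): ∅.
States satisfying EF AG (cold → AX on): ∅.
No suitable path/successor from Off witnesses the formula.
Off ∉ Sat(EF AG (cold → AX on)).

No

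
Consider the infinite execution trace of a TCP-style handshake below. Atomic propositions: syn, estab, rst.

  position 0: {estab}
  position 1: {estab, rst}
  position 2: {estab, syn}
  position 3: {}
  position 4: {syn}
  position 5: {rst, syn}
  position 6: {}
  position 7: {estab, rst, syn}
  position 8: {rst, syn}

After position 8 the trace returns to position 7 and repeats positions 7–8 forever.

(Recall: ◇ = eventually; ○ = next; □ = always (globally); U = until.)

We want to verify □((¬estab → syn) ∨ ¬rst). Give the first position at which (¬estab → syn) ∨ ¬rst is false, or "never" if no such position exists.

(¬estab → syn) ∨ ¬rst holds at every position 0..8, and those are all the positions the trace ever visits, so the invariant □((¬estab → syn) ∨ ¬rst) is never violated.

never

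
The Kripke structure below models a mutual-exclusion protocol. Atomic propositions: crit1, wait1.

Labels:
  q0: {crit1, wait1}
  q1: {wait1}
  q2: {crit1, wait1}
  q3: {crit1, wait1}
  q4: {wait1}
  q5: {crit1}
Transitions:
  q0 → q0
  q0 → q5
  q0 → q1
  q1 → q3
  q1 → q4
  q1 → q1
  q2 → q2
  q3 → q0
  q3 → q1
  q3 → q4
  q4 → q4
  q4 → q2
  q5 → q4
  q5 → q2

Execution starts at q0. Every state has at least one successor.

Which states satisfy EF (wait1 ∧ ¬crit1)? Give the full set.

States satisfying wait1 ∧ ¬crit1: {q1, q4}.
States satisfying EF (wait1 ∧ ¬crit1): {q0, q1, q3, q4, q5}.

{q0, q1, q3, q4, q5}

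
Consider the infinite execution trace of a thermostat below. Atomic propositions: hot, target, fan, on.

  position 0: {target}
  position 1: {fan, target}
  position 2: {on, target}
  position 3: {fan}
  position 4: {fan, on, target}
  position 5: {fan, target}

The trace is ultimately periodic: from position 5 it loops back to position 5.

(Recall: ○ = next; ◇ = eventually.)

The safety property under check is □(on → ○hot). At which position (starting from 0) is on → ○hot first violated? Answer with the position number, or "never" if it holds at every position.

2

Check on → ○hot at each position in order: 0 ✓, 1 ✓.
At position 2 the labels are {on, target} and the next position 3 has {fan}, so on → ○hot is false there. This is the first violation.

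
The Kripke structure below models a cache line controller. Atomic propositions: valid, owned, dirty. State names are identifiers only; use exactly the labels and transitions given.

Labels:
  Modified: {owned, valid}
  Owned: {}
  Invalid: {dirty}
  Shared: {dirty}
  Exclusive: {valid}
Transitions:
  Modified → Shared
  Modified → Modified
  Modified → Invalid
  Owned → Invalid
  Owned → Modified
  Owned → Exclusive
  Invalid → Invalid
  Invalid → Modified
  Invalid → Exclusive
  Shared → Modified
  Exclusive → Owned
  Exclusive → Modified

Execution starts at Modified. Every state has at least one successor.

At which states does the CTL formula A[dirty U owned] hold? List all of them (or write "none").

{Modified, Shared}

States satisfying dirty: {Invalid, Shared}.
States satisfying owned: {Modified}.
States satisfying A[dirty U owned]: {Modified, Shared}.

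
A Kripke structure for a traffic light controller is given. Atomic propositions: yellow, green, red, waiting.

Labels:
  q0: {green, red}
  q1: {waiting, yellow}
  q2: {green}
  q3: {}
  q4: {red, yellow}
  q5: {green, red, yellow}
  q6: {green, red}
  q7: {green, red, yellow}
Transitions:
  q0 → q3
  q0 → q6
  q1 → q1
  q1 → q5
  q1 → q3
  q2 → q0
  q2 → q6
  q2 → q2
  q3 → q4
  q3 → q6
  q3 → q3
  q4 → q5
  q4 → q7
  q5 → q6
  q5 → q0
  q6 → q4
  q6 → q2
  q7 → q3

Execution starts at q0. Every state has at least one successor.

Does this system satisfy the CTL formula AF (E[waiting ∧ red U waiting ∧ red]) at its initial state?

No

States satisfying E[waiting ∧ red U waiting ∧ red]: ∅.
States satisfying AF (E[waiting ∧ red U waiting ∧ red]): ∅.
There is a path from q0 along which E[waiting ∧ red U waiting ∧ red] never holds.
q0 ∉ Sat(AF (E[waiting ∧ red U waiting ∧ red])).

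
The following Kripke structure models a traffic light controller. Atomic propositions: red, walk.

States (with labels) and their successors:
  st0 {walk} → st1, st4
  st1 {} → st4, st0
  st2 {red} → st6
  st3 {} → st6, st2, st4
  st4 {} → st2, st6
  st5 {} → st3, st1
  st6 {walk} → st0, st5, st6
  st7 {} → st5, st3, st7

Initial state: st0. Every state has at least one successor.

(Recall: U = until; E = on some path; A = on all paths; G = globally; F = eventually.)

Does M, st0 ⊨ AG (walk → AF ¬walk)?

States satisfying walk → AF ¬walk: {st0, st1, st2, st3, st4, st5, st7}.
States satisfying AG (walk → AF ¬walk): ∅.
st6 is reachable from st0 and violates walk → AF ¬walk, so AG fails at st0.
st0 ∉ Sat(AG (walk → AF ¬walk)).

No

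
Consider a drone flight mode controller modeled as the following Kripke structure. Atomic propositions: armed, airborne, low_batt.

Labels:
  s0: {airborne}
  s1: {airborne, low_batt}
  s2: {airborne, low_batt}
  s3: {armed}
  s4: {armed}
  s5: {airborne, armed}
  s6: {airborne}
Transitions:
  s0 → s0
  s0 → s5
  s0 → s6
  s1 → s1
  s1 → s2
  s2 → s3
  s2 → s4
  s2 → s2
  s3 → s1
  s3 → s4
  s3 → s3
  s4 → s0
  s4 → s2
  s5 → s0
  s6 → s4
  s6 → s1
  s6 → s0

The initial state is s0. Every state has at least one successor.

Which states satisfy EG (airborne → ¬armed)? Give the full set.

States satisfying airborne → ¬armed: {s0, s1, s2, s3, s4, s6}.
States satisfying EG (airborne → ¬armed): {s0, s1, s2, s3, s4, s6}.

{s0, s1, s2, s3, s4, s6}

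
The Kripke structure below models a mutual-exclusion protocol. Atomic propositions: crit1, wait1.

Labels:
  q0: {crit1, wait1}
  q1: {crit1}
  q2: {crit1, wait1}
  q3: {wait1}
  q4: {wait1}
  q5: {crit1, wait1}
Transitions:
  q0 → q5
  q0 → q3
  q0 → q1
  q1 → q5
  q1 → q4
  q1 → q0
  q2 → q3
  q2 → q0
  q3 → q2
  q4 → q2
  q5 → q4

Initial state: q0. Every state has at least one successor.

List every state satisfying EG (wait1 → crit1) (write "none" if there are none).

States satisfying wait1 → crit1: {q0, q1, q2, q5}.
States satisfying EG (wait1 → crit1): {q0, q1, q2}.

{q0, q1, q2}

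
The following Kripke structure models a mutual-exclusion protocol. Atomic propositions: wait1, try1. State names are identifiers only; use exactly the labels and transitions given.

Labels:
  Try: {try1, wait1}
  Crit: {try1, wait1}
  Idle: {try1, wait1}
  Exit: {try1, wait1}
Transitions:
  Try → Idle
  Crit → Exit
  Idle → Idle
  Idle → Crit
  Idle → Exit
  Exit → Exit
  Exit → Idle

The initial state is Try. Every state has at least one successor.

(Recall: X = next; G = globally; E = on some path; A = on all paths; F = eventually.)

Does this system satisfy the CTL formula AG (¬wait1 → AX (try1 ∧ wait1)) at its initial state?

Satisfied

States satisfying ¬wait1 → AX (try1 ∧ wait1): {Try, Crit, Idle, Exit}.
States satisfying AG (¬wait1 → AX (try1 ∧ wait1)): {Try, Crit, Idle, Exit}.
Every state reachable from Try satisfies ¬wait1 → AX (try1 ∧ wait1).
Try ∈ Sat(AG (¬wait1 → AX (try1 ∧ wait1))).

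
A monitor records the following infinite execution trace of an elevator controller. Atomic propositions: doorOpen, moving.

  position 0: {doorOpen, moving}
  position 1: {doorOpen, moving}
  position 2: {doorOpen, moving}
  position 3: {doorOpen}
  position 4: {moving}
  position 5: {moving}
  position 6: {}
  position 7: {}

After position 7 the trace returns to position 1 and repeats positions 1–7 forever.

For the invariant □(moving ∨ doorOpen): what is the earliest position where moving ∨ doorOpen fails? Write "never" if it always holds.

Check moving ∨ doorOpen at each position in order: 0 ✓, 1 ✓, 2 ✓, 3 ✓, 4 ✓, 5 ✓.
At position 6 the labels are {}, so moving ∨ doorOpen is false there. This is the first violation.

6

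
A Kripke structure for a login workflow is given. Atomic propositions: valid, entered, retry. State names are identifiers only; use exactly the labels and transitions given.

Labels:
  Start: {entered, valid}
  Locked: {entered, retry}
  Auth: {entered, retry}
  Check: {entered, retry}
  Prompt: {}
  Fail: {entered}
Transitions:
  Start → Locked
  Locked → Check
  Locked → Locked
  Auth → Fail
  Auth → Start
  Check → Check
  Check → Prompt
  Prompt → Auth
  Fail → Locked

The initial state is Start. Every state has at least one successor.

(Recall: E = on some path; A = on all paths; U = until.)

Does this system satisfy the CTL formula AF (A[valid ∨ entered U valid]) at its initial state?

Holds

States satisfying A[valid ∨ entered U valid]: {Start}.
States satisfying AF (A[valid ∨ entered U valid]): {Start}.
Start ∈ Sat(AF (A[valid ∨ entered U valid])).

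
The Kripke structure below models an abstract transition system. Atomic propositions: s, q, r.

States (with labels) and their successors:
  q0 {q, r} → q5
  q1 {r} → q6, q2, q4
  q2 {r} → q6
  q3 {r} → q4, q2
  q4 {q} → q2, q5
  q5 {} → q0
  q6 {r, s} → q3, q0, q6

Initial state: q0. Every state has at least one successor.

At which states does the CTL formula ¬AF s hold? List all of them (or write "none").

States satisfying s: {q6}.
States satisfying AF s: {q2, q6}.
States satisfying ¬AF s: {q0, q1, q3, q4, q5}.

{q0, q1, q3, q4, q5}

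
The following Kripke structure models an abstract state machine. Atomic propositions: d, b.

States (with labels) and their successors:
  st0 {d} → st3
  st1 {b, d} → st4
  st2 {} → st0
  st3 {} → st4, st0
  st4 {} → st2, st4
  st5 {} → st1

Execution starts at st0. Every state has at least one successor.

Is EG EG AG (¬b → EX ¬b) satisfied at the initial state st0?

Satisfied

States satisfying EG AG (¬b → EX ¬b): {st0, st1, st2, st3, st4}.
States satisfying EG EG AG (¬b → EX ¬b): {st0, st1, st2, st3, st4}.
st0 ∈ Sat(EG EG AG (¬b → EX ¬b)).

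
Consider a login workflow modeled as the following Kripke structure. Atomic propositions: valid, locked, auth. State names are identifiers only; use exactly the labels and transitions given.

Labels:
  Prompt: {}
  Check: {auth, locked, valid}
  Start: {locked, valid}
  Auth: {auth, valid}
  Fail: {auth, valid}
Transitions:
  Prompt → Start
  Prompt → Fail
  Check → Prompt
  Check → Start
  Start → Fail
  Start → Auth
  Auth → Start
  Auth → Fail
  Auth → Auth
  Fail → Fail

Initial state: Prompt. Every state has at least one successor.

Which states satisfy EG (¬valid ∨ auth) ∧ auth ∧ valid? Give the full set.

{Check, Auth, Fail}

States satisfying ¬valid ∨ auth: {Prompt, Check, Auth, Fail}.
States satisfying EG (¬valid ∨ auth): {Prompt, Check, Auth, Fail}.
States satisfying auth ∧ valid: {Check, Auth, Fail}.
States satisfying EG (¬valid ∨ auth) ∧ auth ∧ valid: {Check, Auth, Fail}.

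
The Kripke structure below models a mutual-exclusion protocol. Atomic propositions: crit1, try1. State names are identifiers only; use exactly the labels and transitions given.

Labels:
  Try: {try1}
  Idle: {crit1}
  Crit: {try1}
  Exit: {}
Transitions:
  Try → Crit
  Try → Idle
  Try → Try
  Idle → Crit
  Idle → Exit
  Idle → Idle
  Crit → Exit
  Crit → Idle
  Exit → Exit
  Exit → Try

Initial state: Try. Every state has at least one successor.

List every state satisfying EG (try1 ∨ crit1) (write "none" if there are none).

States satisfying try1 ∨ crit1: {Try, Idle, Crit}.
States satisfying EG (try1 ∨ crit1): {Try, Idle, Crit}.

{Try, Idle, Crit}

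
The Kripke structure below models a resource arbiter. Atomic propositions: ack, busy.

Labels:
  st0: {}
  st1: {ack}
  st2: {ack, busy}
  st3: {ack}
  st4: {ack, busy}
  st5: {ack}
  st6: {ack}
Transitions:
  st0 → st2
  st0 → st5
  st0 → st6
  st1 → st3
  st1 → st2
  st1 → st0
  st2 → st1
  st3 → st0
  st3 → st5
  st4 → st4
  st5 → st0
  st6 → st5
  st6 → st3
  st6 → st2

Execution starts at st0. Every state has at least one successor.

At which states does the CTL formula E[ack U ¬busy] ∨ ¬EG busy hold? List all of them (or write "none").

States satisfying ack: {st1, st2, st3, st4, st5, st6}.
States satisfying ¬busy: {st0, st1, st3, st5, st6}.
States satisfying E[ack U ¬busy]: {st0, st1, st2, st3, st5, st6}.
States satisfying busy: {st2, st4}.
States satisfying EG busy: {st4}.
States satisfying ¬EG busy: {st0, st1, st2, st3, st5, st6}.
States satisfying E[ack U ¬busy] ∨ ¬EG busy: {st0, st1, st2, st3, st5, st6}.

{st0, st1, st2, st3, st5, st6}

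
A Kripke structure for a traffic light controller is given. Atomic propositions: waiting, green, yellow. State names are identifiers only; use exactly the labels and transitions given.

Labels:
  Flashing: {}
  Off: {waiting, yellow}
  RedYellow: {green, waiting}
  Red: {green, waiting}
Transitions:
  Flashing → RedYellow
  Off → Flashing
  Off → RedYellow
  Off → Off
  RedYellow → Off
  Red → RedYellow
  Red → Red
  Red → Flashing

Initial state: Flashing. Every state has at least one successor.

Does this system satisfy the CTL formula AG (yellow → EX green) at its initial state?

Satisfied

States satisfying yellow → EX green: {Flashing, Off, RedYellow, Red}.
States satisfying AG (yellow → EX green): {Flashing, Off, RedYellow, Red}.
Every state reachable from Flashing satisfies yellow → EX green.
Flashing ∈ Sat(AG (yellow → EX green)).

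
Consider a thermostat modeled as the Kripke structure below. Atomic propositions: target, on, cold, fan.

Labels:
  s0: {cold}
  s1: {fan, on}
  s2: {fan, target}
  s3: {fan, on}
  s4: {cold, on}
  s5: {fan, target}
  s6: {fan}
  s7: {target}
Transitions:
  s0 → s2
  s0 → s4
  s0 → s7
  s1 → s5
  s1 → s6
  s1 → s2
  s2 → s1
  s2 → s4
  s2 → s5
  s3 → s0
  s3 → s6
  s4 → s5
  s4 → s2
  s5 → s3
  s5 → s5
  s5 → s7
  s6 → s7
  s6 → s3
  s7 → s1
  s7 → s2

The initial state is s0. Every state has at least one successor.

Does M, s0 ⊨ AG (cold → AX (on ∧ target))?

States satisfying cold → AX (on ∧ target): {s1, s2, s3, s5, s6, s7}.
States satisfying AG (cold → AX (on ∧ target)): ∅.
s0 is reachable from s0 and violates cold → AX (on ∧ target), so AG fails at s0.
s0 ∉ Sat(AG (cold → AX (on ∧ target))).

No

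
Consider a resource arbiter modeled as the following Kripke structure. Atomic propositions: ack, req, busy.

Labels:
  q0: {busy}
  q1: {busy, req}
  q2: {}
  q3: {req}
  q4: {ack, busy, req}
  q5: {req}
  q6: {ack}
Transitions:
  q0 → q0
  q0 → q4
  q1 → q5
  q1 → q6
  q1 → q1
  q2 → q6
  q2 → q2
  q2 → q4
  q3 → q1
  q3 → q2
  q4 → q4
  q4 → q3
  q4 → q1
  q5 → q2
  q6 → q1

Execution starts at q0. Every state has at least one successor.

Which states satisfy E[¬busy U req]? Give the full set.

{q1, q2, q3, q4, q5, q6}

States satisfying ¬busy: {q2, q3, q5, q6}.
States satisfying req: {q1, q3, q4, q5}.
States satisfying E[¬busy U req]: {q1, q2, q3, q4, q5, q6}.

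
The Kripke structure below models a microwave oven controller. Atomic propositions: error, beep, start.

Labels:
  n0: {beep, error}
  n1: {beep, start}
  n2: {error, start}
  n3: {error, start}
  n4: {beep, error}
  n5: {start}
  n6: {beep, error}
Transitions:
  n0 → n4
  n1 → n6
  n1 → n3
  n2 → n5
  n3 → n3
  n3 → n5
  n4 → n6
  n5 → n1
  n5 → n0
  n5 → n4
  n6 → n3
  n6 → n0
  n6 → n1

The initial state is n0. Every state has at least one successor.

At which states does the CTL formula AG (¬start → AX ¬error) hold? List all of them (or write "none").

none

States satisfying ¬start → AX ¬error: {n1, n2, n3, n5}.
States satisfying AG (¬start → AX ¬error): ∅.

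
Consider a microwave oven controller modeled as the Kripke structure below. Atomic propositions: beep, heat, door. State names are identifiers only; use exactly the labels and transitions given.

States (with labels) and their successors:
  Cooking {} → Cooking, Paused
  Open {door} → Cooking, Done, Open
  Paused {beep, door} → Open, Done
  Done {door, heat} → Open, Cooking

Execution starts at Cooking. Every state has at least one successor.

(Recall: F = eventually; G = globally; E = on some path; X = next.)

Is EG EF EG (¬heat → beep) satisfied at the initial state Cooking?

Does not hold

States satisfying EF EG (¬heat → beep): ∅.
States satisfying EG EF EG (¬heat → beep): ∅.
No suitable path/successor from Cooking witnesses the formula.
Cooking ∉ Sat(EG EF EG (¬heat → beep)).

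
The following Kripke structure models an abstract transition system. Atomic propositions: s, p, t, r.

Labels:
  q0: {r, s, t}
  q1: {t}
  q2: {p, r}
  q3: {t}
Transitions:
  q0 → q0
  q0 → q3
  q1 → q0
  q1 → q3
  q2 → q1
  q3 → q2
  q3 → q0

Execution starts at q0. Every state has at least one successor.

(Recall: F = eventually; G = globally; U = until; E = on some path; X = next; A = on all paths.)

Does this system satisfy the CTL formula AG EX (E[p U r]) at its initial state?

Does not hold

States satisfying EX (E[p U r]): {q0, q1, q3}.
States satisfying AG EX (E[p U r]): ∅.
q2 is reachable from q0 and violates EX (E[p U r]), so AG fails at q0.
q0 ∉ Sat(AG EX (E[p U r])).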